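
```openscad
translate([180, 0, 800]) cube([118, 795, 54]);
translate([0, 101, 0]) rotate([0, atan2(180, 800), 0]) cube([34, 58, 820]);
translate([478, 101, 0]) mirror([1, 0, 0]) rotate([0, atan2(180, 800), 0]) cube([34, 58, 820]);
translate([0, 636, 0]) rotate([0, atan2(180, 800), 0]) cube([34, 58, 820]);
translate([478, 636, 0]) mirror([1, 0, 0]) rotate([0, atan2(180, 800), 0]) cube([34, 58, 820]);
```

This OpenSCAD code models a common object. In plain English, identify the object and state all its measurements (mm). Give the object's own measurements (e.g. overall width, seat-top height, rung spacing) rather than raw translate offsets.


A sawhorse. A 118×795×54 mm beam (x, y, z) sits on two A-frame leg pairs. Each pair is two raked legs of 34×58 mm section (58 mm along y) splaying symmetrically in x. Each leg rises 800 mm vertically over 180 mm of horizontal reach and is 820 mm long along its own axis. Every leg's outer bottom edge rests on the floor and its outer top edge meets a bottom edge of the beam — the left legs (tilting toward +x) meet the beam's −x bottom edge, the right legs (their mirror images, tilting toward −x) meet its +x bottom edge — so the leg tops tuck under the beam, the beam's underside is 800 mm above the floor, and the feet are 478 mm apart outside-to-outside with the beam centred between them. The two leg pairs are set in 101 mm from either end of the beam.


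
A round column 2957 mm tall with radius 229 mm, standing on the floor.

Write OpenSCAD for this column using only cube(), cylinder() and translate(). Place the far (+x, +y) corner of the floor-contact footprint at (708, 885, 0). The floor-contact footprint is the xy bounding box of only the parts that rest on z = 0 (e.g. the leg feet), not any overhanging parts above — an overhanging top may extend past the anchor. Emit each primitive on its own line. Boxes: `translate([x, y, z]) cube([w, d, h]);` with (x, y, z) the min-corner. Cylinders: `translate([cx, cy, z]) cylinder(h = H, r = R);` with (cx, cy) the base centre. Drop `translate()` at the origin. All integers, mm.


translate([479, 656, 0]) cylinder(h = 2957, r = 229);


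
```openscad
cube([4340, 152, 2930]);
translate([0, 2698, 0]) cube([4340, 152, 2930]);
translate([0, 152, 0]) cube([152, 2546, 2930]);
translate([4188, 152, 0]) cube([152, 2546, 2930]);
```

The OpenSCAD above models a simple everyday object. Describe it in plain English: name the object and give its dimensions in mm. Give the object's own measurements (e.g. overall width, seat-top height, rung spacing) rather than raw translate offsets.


The wall frame of a small rectangular building: four walls, each 2930 mm tall and 152 mm thick, enclosing a footprint 4340 mm (x) by 2850 mm (y) outside-to-outside, with no floor or roof. The front and back walls (the −y and +y sides) span the full width; the two side walls fit between them.


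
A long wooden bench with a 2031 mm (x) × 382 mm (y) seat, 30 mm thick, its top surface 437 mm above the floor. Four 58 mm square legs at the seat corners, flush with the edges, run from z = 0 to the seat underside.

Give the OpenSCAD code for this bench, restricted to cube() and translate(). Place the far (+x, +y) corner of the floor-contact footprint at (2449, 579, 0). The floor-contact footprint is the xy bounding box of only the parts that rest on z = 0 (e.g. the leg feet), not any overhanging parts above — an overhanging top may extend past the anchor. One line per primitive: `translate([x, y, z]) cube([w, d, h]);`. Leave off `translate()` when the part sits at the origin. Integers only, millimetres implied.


// leg_h = 437 − 30 = 407
translate([418, 197, 407]) cube([2031, 382, 30]);
translate([418, 197, 0]) cube([58, 58, 407]);
translate([418, 521, 0]) cube([58, 58, 407]);
translate([2391, 197, 0]) cube([58, 58, 407]);
translate([2391, 521, 0]) cube([58, 58, 407]);


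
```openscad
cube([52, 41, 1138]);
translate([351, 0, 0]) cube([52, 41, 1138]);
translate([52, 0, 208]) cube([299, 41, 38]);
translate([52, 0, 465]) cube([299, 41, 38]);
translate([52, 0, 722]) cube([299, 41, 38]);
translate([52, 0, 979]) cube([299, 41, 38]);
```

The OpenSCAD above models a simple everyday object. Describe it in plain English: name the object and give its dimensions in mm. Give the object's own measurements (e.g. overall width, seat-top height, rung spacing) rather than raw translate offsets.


A straight ladder. Two 52×41 mm vertical rails, 1138 mm tall, stand 403 mm apart (outside-to-outside) with their front faces coplanar on the −y side. 4 rungs, each 41 mm deep and 38 mm tall, span between the inner faces of the rails, front faces flush with the rails. The lowest rung's underside is at z = 208 mm and rungs are spaced 257 mm apart (underside to underside).


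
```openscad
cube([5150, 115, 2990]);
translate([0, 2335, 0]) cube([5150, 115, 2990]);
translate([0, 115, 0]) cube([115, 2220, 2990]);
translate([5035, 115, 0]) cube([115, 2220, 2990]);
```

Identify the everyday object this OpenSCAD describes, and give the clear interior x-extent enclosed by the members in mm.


A house (or room) frame. The interior width is 4920 mm.

Four 2990 mm walls enclosing a rectangle with no floor or roof — a room or house frame. Outside width is 5150 mm and wall thickness is 115 mm, so the interior width is 5150 − 2 × 115 = 4920 mm.


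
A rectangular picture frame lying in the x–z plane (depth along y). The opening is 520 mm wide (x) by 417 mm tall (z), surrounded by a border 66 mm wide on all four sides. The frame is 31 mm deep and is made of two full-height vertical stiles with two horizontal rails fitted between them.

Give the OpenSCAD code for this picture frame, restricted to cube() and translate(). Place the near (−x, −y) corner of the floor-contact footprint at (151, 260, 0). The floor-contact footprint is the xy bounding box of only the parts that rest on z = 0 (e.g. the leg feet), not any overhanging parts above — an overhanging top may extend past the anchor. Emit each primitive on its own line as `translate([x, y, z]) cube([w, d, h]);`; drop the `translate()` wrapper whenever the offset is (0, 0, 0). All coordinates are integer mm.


translate([151, 260, 0]) cube([66, 31, 549]);
translate([737, 260, 0]) cube([66, 31, 549]);
translate([217, 260, 0]) cube([520, 31, 66]);
translate([217, 260, 483]) cube([520, 31, 66]);


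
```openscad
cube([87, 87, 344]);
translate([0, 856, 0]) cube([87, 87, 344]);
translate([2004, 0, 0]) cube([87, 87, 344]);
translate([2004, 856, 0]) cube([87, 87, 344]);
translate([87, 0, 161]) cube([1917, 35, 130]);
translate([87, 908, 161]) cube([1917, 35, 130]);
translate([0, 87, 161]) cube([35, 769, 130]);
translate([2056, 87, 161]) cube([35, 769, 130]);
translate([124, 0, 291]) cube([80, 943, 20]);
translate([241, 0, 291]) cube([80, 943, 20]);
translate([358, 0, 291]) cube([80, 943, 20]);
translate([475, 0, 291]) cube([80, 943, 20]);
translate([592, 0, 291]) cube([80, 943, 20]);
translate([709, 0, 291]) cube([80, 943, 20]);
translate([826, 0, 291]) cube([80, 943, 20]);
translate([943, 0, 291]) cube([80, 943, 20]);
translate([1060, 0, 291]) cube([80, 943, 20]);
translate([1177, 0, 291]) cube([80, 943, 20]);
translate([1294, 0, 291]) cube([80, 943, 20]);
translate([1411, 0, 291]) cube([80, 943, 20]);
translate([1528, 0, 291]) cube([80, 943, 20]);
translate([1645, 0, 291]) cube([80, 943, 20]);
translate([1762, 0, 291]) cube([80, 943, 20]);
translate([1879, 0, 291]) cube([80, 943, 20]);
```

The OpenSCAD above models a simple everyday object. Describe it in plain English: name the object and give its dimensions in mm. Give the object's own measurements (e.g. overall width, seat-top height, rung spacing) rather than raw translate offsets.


A bed frame 2091 mm long (x) by 943 mm wide (y). Four 87×87 mm corner posts, 344 mm tall, at the corners of the footprint. Four rails of 35 mm thickness and 130 mm height run between adjacent posts with their undersides at z = 161 mm, their outer faces flush with the outside of the frame (the two x-running rails run between the posts' inner faces; the two y-running rails run between the posts' inner faces). 16 slats, each 80 mm wide (x) and 20 mm thick, lie across the top of the two x-running rails, running the full 943 mm width of the frame in y; along x they sit between the end posts with a 37 mm gap after the −x posts and between neighbouring slats, leaving 45 mm before the +x posts.


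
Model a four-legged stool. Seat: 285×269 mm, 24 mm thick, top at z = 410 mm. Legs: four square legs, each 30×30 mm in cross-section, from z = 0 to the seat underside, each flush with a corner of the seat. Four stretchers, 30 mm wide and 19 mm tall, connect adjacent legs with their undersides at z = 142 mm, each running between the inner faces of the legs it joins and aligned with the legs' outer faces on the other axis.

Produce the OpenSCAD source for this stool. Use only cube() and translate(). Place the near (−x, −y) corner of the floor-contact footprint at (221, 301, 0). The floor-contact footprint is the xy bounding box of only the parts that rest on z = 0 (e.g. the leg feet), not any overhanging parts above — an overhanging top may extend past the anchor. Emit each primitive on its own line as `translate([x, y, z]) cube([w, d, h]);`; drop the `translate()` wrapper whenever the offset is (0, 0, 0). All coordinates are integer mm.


// leg_h = 410 - 24 = 386
// stretcher span = 285 - 2*30 = 225
translate([221, 301, 386]) cube([285, 269, 24]);
translate([221, 301, 0]) cube([30, 30, 386]);
translate([476, 301, 0]) cube([30, 30, 386]);
translate([221, 540, 0]) cube([30, 30, 386]);
translate([476, 540, 0]) cube([30, 30, 386]);
translate([251, 301, 142]) cube([225, 30, 19]);
translate([251, 540, 142]) cube([225, 30, 19]);
translate([221, 331, 142]) cube([30, 209, 19]);
translate([476, 331, 142]) cube([30, 209, 19]);


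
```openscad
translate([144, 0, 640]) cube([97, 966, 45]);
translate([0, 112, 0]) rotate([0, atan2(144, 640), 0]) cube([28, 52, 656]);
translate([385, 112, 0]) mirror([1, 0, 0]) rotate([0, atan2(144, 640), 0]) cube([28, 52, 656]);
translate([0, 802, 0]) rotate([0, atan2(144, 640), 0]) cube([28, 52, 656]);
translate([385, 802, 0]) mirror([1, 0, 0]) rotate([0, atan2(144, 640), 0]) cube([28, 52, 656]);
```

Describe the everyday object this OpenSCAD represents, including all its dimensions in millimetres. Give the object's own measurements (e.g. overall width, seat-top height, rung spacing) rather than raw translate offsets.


A sawhorse. A 97×966×45 mm beam (x, y, z) sits on two A-frame leg pairs. Each pair is two raked legs of 28×52 mm section (52 mm along y) splaying symmetrically in x. Each leg rises 640 mm vertically over 144 mm of horizontal reach and is 656 mm long along its own axis. Every leg's outer bottom edge rests on the floor and its outer top edge meets a bottom edge of the beam — the left legs (tilting toward +x) meet the beam's −x bottom edge, the right legs (their mirror images, tilting toward −x) meet its +x bottom edge — so the leg tops tuck under the beam, the beam's underside is 640 mm above the floor, and the feet are 385 mm apart outside-to-outside with the beam centred between them. The two leg pairs are set in 112 mm from either end of the beam.


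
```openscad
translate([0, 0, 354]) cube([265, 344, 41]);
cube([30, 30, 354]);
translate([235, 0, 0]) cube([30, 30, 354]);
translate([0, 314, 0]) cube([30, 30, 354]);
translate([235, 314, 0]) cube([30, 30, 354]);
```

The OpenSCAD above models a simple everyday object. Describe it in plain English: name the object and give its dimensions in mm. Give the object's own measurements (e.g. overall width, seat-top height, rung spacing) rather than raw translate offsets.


A simple wooden stool: a rectangular seat 265 mm (x) by 344 mm (y), 41 mm thick, top face at z = 395 mm, on four square legs, each 30×30 mm in cross-section. The legs rest on z = 0, each flush with a corner of the seat.


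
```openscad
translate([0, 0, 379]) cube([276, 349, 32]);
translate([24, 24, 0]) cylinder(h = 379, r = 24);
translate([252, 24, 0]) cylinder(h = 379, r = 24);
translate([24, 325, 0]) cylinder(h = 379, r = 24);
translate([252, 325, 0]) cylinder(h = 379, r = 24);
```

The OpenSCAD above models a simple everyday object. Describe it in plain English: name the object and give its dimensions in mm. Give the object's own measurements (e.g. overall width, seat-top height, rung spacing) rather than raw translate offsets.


A four-legged stool. The seat is a 276×349×32 mm slab whose top surface is at z = 411 mm; four round legs, each 48 mm in diameter, run from the floor (z = 0) to the underside of the seat, each leg's axis is inset half a diameter from the nearest pair of seat edges (so the leg's bounding box is flush with the corner).


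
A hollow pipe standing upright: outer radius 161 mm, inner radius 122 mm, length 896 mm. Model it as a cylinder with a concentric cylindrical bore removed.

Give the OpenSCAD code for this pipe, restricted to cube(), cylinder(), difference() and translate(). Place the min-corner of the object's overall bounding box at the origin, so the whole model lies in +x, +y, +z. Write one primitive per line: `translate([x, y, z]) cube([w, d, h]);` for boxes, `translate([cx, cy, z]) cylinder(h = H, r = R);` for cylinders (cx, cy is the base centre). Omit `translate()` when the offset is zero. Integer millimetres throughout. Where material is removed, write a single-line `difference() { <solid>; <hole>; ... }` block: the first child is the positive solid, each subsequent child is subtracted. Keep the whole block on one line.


difference() { translate([161, 161, 0]) cylinder(h = 896, r = 161); translate([161, 161, 0]) cylinder(h = 896, r = 122); }


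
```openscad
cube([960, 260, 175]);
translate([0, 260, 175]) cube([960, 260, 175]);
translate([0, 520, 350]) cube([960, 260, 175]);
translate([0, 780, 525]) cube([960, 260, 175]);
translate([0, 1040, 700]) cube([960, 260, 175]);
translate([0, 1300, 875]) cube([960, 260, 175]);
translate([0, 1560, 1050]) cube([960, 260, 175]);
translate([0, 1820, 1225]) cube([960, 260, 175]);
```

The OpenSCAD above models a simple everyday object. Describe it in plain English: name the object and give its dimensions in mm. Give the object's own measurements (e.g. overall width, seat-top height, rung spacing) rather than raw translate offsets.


A straight staircase of 8 solid steps. Each step is 960 mm wide (x), 260 mm deep (y, the going) and 175 mm tall (the rise). The first step rests on the floor; each subsequent step sits one going further in +y and one rise higher in +z, directly behind and above the previous step with no overlap.


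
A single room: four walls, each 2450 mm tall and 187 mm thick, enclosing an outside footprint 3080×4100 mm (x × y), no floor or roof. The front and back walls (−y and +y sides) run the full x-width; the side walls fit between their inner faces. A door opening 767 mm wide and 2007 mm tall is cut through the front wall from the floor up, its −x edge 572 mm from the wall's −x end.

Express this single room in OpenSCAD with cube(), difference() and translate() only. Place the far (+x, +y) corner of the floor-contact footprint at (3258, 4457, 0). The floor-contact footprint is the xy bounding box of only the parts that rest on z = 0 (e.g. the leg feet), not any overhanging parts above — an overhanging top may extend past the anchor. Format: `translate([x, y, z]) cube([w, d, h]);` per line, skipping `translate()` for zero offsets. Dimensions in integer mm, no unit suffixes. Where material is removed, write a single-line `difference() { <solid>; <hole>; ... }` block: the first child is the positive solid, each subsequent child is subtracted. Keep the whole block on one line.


difference() { translate([178, 357, 0]) cube([3080, 187, 2450]); translate([750, 357, 0]) cube([767, 187, 2007]); }
translate([178, 4270, 0]) cube([3080, 187, 2450]);
translate([178, 544, 0]) cube([187, 3726, 2450]);
translate([3071, 544, 0]) cube([187, 3726, 2450]);


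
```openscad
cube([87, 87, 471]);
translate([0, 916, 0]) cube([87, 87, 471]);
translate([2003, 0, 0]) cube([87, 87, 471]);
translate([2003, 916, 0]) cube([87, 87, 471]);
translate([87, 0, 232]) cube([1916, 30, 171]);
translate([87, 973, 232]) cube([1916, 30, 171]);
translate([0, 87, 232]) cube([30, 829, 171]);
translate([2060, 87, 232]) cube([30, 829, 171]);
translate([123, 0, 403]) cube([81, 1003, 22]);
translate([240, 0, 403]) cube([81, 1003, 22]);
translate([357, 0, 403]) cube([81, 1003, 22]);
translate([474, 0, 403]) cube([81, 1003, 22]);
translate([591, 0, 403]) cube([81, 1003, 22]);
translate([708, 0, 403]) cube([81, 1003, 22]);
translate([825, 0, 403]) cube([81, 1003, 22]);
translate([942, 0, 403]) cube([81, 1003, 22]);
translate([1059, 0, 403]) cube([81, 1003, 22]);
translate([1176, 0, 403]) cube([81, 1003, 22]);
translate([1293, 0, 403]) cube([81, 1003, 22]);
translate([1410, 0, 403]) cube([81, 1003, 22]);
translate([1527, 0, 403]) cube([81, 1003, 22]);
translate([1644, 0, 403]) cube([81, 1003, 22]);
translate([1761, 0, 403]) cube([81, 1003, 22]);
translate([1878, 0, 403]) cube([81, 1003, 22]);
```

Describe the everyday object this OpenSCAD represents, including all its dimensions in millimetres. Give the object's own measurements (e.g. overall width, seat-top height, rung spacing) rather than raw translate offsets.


A bed frame 2090 mm long (x) by 1003 mm wide (y). Four 87×87 mm corner posts, 471 mm tall, at the corners of the footprint. Four rails of 30 mm thickness and 171 mm height run between adjacent posts with their undersides at z = 232 mm, their outer faces flush with the outside of the frame (the two x-running rails run between the posts' inner faces; the two y-running rails run between the posts' inner faces). 16 slats, each 81 mm wide (x) and 22 mm thick, lie across the top of the two x-running rails, running the full 1003 mm width of the frame in y; along x they sit between the end posts with a 36 mm gap after the −x posts and between neighbouring slats, leaving 44 mm before the +x posts.


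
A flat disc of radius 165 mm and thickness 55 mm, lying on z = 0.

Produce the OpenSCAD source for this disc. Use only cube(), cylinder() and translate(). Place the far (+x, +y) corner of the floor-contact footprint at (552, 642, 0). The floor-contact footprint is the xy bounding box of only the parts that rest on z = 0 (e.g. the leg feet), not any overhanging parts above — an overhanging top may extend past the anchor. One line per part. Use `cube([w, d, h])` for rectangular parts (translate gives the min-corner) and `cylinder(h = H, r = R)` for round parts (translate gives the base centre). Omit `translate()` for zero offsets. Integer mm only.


translate([387, 477, 0]) cylinder(h = 55, r = 165);


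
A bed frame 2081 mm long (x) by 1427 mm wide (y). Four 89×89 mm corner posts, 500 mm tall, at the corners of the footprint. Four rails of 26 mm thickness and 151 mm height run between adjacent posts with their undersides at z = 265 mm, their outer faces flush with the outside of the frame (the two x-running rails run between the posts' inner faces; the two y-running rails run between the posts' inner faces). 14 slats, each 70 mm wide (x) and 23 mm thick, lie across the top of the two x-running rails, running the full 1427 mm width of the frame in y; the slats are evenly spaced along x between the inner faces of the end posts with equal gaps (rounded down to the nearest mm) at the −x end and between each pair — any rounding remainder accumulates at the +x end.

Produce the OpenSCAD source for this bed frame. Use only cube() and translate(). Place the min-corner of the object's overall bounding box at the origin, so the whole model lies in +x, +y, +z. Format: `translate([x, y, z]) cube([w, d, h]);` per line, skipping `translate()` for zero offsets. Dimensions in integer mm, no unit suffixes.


// slat z = rail_z + rail_h = 265 + 151 = 416
// slat gap = ⌊(1903 − 14·70) / 15⌋ = 61
cube([89, 89, 500]);
translate([0, 1338, 0]) cube([89, 89, 500]);
translate([1992, 0, 0]) cube([89, 89, 500]);
translate([1992, 1338, 0]) cube([89, 89, 500]);
translate([89, 0, 265]) cube([1903, 26, 151]);
translate([89, 1401, 265]) cube([1903, 26, 151]);
translate([0, 89, 265]) cube([26, 1249, 151]);
translate([2055, 89, 265]) cube([26, 1249, 151]);
translate([150, 0, 416]) cube([70, 1427, 23]);
translate([281, 0, 416]) cube([70, 1427, 23]);
translate([412, 0, 416]) cube([70, 1427, 23]);
translate([543, 0, 416]) cube([70, 1427, 23]);
translate([674, 0, 416]) cube([70, 1427, 23]);
translate([805, 0, 416]) cube([70, 1427, 23]);
translate([936, 0, 416]) cube([70, 1427, 23]);
translate([1067, 0, 416]) cube([70, 1427, 23]);
translate([1198, 0, 416]) cube([70, 1427, 23]);
translate([1329, 0, 416]) cube([70, 1427, 23]);
translate([1460, 0, 416]) cube([70, 1427, 23]);
translate([1591, 0, 416]) cube([70, 1427, 23]);
translate([1722, 0, 416]) cube([70, 1427, 23]);
translate([1853, 0, 416]) cube([70, 1427, 23]);


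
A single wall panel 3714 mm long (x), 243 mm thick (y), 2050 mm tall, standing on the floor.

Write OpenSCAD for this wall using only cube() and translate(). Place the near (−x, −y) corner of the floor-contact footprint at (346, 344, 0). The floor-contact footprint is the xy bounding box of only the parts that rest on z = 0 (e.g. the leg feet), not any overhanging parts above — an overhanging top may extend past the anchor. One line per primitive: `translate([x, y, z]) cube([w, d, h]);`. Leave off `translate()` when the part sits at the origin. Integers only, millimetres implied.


translate([346, 344, 0]) cube([3714, 243, 2050]);


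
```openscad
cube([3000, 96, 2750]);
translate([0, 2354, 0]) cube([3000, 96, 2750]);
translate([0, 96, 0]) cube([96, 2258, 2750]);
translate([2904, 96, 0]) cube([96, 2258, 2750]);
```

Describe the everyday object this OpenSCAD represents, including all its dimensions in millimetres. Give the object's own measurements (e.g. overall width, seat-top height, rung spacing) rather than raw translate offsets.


The wall frame of a small rectangular building: four walls, each 2750 mm tall and 96 mm thick, enclosing a footprint 3000 mm (x) by 2450 mm (y) outside-to-outside, with no floor or roof. The front and back walls (the −y and +y sides) span the full width; the two side walls fit between them.


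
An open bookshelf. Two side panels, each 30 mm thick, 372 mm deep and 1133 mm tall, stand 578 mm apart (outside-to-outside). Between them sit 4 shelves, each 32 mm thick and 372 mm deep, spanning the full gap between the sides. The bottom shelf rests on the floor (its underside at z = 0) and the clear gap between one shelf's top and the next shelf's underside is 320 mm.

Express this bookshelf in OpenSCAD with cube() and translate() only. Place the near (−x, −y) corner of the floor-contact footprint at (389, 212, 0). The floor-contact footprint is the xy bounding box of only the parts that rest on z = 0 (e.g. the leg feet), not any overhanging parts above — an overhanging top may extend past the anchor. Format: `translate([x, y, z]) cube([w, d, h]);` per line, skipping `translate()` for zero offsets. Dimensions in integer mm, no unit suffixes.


translate([389, 212, 0]) cube([30, 372, 1133]);
translate([937, 212, 0]) cube([30, 372, 1133]);
translate([419, 212, 0]) cube([518, 372, 32]);
translate([419, 212, 352]) cube([518, 372, 32]);
translate([419, 212, 704]) cube([518, 372, 32]);
translate([419, 212, 1056]) cube([518, 372, 32]);


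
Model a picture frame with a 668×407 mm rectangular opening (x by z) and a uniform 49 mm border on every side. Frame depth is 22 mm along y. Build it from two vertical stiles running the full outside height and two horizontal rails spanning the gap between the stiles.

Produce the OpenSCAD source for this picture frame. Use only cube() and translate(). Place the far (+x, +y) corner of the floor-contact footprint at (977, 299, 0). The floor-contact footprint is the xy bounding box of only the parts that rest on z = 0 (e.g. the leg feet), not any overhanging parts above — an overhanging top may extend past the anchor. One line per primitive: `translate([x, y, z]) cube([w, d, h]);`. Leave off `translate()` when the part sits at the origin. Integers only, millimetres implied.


translate([211, 277, 0]) cube([49, 22, 505]);
translate([928, 277, 0]) cube([49, 22, 505]);
translate([260, 277, 0]) cube([668, 22, 49]);
translate([260, 277, 456]) cube([668, 22, 49]);


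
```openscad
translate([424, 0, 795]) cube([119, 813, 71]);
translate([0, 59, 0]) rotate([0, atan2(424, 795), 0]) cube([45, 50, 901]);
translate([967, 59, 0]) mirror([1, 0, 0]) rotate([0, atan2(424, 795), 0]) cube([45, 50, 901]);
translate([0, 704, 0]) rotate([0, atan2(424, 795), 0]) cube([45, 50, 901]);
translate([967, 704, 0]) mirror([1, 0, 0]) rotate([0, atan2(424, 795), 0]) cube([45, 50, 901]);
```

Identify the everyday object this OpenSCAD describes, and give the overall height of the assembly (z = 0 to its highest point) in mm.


A sawhorse. The overall height is 866 mm.

A beam across two mirrored pairs of raked legs — a sawhorse. The beam's underside is at z = 795 (matching the legs' vertical rise in atan2(424, 795)) and the beam is 71 mm tall, so its top is at 795 + 71 = 866 mm. The raked legs top out at the beam's underside, so that is the highest point.


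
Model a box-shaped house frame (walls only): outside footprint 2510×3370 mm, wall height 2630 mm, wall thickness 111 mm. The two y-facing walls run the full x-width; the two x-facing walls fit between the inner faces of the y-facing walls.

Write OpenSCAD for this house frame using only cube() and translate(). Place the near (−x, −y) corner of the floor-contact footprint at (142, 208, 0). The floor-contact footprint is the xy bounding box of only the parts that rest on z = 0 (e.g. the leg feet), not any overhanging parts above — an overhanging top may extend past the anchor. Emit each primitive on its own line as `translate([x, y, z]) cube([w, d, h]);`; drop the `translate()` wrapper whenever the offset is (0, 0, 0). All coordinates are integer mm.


translate([142, 208, 0]) cube([2510, 111, 2630]);
translate([142, 3467, 0]) cube([2510, 111, 2630]);
translate([142, 319, 0]) cube([111, 3148, 2630]);
translate([2541, 319, 0]) cube([111, 3148, 2630]);


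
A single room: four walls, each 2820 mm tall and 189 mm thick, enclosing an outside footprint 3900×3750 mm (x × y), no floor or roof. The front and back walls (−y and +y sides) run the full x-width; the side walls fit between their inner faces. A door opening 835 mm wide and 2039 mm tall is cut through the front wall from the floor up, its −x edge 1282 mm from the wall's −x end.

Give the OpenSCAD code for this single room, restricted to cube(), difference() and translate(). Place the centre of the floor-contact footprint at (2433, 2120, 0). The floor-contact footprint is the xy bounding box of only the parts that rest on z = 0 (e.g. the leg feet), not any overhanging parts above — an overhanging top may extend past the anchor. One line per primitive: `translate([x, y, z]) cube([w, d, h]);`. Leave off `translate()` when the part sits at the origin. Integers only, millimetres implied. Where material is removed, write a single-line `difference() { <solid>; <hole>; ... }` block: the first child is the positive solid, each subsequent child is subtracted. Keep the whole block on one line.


difference() { translate([483, 245, 0]) cube([3900, 189, 2820]); translate([1765, 245, 0]) cube([835, 189, 2039]); }
translate([483, 3806, 0]) cube([3900, 189, 2820]);
translate([483, 434, 0]) cube([189, 3372, 2820]);
translate([4194, 434, 0]) cube([189, 3372, 2820]);


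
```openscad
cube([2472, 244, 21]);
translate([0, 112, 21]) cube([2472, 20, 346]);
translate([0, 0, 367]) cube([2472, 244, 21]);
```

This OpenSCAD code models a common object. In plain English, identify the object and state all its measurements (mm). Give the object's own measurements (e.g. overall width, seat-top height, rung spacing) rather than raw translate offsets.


An I-beam lying along x, 2472 mm long. Overall section height 388 mm. Two flanges 244 mm wide (y) and 21 mm thick, one on the floor and one at the top; a web 20 mm thick runs between them, centred on the flange width.


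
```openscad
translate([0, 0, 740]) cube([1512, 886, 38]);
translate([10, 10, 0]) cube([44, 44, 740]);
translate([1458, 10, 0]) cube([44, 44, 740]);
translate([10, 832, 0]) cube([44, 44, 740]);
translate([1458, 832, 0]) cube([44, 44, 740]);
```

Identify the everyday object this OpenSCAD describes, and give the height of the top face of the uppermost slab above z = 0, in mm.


A table. The table height is 778 mm.

A 1512×886×38 slab sits at z = 740 on four 44 mm square posts — a table. The top surface is at 740 + 38 = 778 mm.


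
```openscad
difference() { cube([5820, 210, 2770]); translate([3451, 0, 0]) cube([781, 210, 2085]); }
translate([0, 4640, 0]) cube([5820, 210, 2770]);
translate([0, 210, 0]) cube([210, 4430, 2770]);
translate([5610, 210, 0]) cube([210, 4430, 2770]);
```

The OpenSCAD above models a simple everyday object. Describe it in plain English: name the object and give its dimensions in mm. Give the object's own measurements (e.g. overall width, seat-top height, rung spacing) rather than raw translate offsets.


A single room: four walls, each 2770 mm tall and 210 mm thick, enclosing an outside footprint 5820×4850 mm (x × y), no floor or roof. The front and back walls (−y and +y sides) run the full x-width; the side walls fit between their inner faces. A door opening 781 mm wide and 2085 mm tall is cut through the front wall from the floor up, its −x edge 3451 mm from the wall's −x end.


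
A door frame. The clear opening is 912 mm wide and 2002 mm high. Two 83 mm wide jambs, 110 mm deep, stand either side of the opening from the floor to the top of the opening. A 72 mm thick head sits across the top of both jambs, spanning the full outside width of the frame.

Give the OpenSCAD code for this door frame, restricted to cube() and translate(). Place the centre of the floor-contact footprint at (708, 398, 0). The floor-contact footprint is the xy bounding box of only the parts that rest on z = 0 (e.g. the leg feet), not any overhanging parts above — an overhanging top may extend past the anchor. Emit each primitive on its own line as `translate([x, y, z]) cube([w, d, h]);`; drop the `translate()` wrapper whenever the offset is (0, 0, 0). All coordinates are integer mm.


translate([169, 343, 0]) cube([83, 110, 2002]);
translate([1164, 343, 0]) cube([83, 110, 2002]);
translate([169, 343, 2002]) cube([1078, 110, 72]);


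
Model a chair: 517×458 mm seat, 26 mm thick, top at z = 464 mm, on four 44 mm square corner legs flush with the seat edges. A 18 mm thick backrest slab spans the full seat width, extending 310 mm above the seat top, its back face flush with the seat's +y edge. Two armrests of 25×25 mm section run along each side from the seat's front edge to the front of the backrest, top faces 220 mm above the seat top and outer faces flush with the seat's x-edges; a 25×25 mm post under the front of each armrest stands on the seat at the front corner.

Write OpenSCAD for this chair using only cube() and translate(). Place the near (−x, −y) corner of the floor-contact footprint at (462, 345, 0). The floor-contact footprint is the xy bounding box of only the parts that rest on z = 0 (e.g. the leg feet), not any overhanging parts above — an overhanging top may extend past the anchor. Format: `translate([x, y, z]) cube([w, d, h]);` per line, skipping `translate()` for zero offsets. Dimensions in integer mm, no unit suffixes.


translate([462, 345, 438]) cube([517, 458, 26]);
translate([462, 345, 0]) cube([44, 44, 438]);
translate([935, 345, 0]) cube([44, 44, 438]);
translate([462, 759, 0]) cube([44, 44, 438]);
translate([935, 759, 0]) cube([44, 44, 438]);
translate([462, 785, 464]) cube([517, 18, 310]);
translate([462, 345, 659]) cube([25, 440, 25]);
translate([954, 345, 659]) cube([25, 440, 25]);
translate([462, 345, 464]) cube([25, 25, 195]);
translate([954, 345, 464]) cube([25, 25, 195]);


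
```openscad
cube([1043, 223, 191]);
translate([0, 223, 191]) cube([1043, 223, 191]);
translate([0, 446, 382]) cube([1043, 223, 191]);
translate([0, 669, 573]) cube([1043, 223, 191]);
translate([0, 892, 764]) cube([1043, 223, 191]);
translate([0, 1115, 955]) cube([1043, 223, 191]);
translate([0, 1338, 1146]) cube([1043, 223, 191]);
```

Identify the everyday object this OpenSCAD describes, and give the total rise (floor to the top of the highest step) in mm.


A staircase. The total rise is 1337 mm.

7 identical blocks, each offset up and back from the previous — a staircase. Each step is 191 mm tall and there are 7 of them, so the total rise is 7 × 191 = 1337 mm.


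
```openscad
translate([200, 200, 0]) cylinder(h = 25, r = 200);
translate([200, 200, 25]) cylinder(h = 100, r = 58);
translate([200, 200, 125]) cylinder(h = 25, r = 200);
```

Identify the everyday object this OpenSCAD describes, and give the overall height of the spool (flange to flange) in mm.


A spool. The overall height is 150 mm.

Three coaxial cylinders, large–small–large — a spool. Two 25 mm flanges and a 100 mm core give 25 + 100 + 25 = 150 mm.


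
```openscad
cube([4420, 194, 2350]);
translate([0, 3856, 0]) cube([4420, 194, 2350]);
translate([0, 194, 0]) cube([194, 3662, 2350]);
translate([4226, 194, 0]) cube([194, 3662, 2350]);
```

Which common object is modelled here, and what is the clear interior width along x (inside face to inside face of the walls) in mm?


A house (or room) frame. The interior width is 4032 mm.

Four 2350 mm walls enclosing a rectangle with no floor or roof — a room or house frame. Outside width is 4420 mm and wall thickness is 194 mm, so the interior width is 4420 − 2 × 194 = 4032 mm.


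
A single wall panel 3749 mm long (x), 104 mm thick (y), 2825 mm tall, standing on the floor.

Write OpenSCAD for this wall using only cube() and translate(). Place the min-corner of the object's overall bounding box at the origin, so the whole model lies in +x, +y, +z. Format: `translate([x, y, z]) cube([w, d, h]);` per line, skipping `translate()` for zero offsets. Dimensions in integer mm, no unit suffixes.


cube([3749, 104, 2825]);


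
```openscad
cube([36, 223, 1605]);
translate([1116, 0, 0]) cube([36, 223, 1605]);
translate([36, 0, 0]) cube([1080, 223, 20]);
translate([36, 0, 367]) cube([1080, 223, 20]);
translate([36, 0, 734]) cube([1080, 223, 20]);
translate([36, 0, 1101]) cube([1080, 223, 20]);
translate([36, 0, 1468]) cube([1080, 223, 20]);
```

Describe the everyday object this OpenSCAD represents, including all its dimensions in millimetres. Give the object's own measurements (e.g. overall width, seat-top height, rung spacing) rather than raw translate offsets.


An open bookshelf. Two side panels, each 36 mm thick, 223 mm deep and 1605 mm tall, stand 1152 mm apart (outside-to-outside). Between them sit 5 shelves, each 20 mm thick and 223 mm deep, spanning the full gap between the sides. The bottom shelf rests on the floor (its underside at z = 0) and the clear gap between one shelf's top and the next shelf's underside is 347 mm.


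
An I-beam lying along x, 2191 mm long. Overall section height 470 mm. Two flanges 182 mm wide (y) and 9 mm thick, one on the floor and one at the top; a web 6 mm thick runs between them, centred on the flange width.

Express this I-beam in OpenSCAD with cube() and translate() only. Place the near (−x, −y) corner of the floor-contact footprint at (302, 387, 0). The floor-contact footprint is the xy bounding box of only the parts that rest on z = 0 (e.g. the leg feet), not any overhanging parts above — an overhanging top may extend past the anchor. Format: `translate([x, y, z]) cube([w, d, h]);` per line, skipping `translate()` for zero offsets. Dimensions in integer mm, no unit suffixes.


translate([302, 387, 0]) cube([2191, 182, 9]);
translate([302, 475, 9]) cube([2191, 6, 452]);
translate([302, 387, 461]) cube([2191, 182, 9]);


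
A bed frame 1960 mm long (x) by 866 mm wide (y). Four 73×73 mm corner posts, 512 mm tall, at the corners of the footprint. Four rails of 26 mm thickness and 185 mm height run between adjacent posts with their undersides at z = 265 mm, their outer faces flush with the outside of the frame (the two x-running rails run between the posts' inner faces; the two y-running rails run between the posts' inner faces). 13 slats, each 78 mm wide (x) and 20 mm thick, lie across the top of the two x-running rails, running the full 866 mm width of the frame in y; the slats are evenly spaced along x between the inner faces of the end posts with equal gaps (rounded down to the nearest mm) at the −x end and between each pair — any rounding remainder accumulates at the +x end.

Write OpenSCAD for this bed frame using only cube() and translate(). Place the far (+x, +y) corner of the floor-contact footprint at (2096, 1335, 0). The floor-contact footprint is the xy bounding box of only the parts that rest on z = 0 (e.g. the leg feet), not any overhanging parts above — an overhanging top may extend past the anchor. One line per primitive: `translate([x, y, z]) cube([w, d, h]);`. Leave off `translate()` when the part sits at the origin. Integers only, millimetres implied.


// slat z = rail_z + rail_h = 265 + 185 = 450
// slat gap = ⌊(1814 − 13·78) / 14⌋ = 57
translate([136, 469, 0]) cube([73, 73, 512]);
translate([136, 1262, 0]) cube([73, 73, 512]);
translate([2023, 469, 0]) cube([73, 73, 512]);
translate([2023, 1262, 0]) cube([73, 73, 512]);
translate([209, 469, 265]) cube([1814, 26, 185]);
translate([209, 1309, 265]) cube([1814, 26, 185]);
translate([136, 542, 265]) cube([26, 720, 185]);
translate([2070, 542, 265]) cube([26, 720, 185]);
translate([266, 469, 450]) cube([78, 866, 20]);
translate([401, 469, 450]) cube([78, 866, 20]);
translate([536, 469, 450]) cube([78, 866, 20]);
translate([671, 469, 450]) cube([78, 866, 20]);
translate([806, 469, 450]) cube([78, 866, 20]);
translate([941, 469, 450]) cube([78, 866, 20]);
translate([1076, 469, 450]) cube([78, 866, 20]);
translate([1211, 469, 450]) cube([78, 866, 20]);
translate([1346, 469, 450]) cube([78, 866, 20]);
translate([1481, 469, 450]) cube([78, 866, 20]);
translate([1616, 469, 450]) cube([78, 866, 20]);
translate([1751, 469, 450]) cube([78, 866, 20]);
translate([1886, 469, 450]) cube([78, 866, 20]);


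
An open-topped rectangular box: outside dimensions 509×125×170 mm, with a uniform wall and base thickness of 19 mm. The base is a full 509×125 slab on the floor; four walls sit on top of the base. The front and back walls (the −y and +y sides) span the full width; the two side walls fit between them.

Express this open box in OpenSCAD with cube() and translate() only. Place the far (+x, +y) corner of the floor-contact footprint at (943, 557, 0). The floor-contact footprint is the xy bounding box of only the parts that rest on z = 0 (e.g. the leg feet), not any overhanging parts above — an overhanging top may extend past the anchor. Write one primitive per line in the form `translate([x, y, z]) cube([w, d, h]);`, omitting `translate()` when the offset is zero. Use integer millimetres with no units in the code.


translate([434, 432, 0]) cube([509, 125, 19]);
translate([434, 432, 19]) cube([509, 19, 151]);
translate([434, 538, 19]) cube([509, 19, 151]);
translate([434, 451, 19]) cube([19, 87, 151]);
translate([924, 451, 19]) cube([19, 87, 151]);


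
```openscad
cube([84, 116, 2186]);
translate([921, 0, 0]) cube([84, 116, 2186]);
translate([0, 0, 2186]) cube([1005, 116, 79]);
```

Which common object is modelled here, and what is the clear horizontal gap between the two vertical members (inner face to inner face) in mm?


A door frame. The clear opening width is 837 mm.

Two 2186 mm tall posts with a header on top — a door frame. The left jamb is 84 mm wide at x = 0; the right jamb starts at x = 921. The clear opening is 921 − 84 = 837 mm.


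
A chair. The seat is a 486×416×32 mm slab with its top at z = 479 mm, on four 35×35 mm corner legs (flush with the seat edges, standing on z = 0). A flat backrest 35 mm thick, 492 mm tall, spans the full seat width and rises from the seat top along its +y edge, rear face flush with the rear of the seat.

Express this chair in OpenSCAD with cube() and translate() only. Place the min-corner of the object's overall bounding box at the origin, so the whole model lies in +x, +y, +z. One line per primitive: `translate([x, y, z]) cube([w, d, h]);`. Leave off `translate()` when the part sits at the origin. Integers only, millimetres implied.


translate([0, 0, 447]) cube([486, 416, 32]);
cube([35, 35, 447]);
translate([451, 0, 0]) cube([35, 35, 447]);
translate([0, 381, 0]) cube([35, 35, 447]);
translate([451, 381, 0]) cube([35, 35, 447]);
translate([0, 381, 479]) cube([486, 35, 492]);
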